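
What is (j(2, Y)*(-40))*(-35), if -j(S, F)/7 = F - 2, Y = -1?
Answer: 29400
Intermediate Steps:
j(S, F) = 14 - 7*F (j(S, F) = -7*(F - 2) = -7*(-2 + F) = 14 - 7*F)
(j(2, Y)*(-40))*(-35) = ((14 - 7*(-1))*(-40))*(-35) = ((14 + 7)*(-40))*(-35) = (21*(-40))*(-35) = -840*(-35) = 29400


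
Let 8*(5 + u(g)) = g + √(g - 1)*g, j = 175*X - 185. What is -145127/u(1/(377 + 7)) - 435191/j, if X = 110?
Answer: (-435191*√2298 + 407667244645968*I)/(19065*(√2298 + 737232*I)) ≈ 29004.0 + 1.8875*I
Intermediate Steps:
j = 19065 (j = 175*110 - 185 = 19250 - 185 = 19065)
u(g) = -5 + g/8 + g*√(-1 + g)/8 (u(g) = -5 + (g + √(g - 1)*g)/8 = -5 + (g + √(-1 + g)*g)/8 = -5 + (g + g*√(-1 + g))/8 = -5 + (g/8 + g*√(-1 + g)/8) = -5 + g/8 + g*√(-1 + g)/8)
-145127/u(1/(377 + 7)) - 435191/j = -145127/(-5 + 1/(8*(377 + 7)) + √(-1 + 1/(377 + 7))/(8*(377 + 7))) - 435191/19065 = -145127/(-5 + (⅛)/384 + (⅛)*√(-1 + 1/384)/384) - 435191*1/19065 = -145127/(-5 + (⅛)*(1/384) + (⅛)*(1/384)*√(-1 + 1/384)) - 435191/19065 = -145127/(-5 + 1/3072 + (⅛)*(1/384)*√(-383/384)) - 435191/19065 = -145127/(-5 + 1/3072 + (⅛)*(1/384)*(I*√2298/48)) - 435191/19065 = -145127/(-5 + 1/3072 + I*√2298/147456) - 435191/19065 = -145127/(-15359/3072 + I*√2298/147456) - 435191/19065 = -435191/19065 - 145127/(-15359/3072 + I*√2298/147456)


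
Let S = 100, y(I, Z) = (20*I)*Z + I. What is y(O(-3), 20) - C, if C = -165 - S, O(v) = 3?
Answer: 1468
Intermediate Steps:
y(I, Z) = I + 20*I*Z (y(I, Z) = 20*I*Z + I = I + 20*I*Z)
C = -265 (C = -165 - 1*100 = -165 - 100 = -265)
y(O(-3), 20) - C = 3*(1 + 20*20) - 1*(-265) = 3*(1 + 400) + 265 = 3*401 + 265 = 1203 + 265 = 1468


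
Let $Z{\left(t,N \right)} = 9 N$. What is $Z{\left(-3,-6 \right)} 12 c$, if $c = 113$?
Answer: $-73224$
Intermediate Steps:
$Z{\left(-3,-6 \right)} 12 c = 9 \left(-6\right) 12 \cdot 113 = \left(-54\right) 12 \cdot 113 = \left(-648\right) 113 = -73224$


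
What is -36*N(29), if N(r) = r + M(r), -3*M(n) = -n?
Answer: -1392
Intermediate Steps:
M(n) = n/3 (M(n) = -(-1)*n/3 = n/3)
N(r) = 4*r/3 (N(r) = r + r/3 = 4*r/3)
-36*N(29) = -36*(4/3)*29 = -36*116/3 = -12*116 = -1392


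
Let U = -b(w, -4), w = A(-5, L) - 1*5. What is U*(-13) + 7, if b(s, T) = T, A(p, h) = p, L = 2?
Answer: -45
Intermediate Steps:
w = -10 (w = -5 - 1*5 = -5 - 5 = -10)
U = 4 (U = -1*(-4) = 4)
U*(-13) + 7 = 4*(-13) + 7 = -52 + 7 = -45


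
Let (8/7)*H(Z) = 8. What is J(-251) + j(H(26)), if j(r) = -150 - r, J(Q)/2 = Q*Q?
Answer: 125845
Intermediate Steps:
J(Q) = 2*Q**2 (J(Q) = 2*(Q*Q) = 2*Q**2)
H(Z) = 7 (H(Z) = (7/8)*8 = 7)
J(-251) + j(H(26)) = 2*(-251)**2 + (-150 - 1*7) = 2*63001 + (-150 - 7) = 126002 - 157 = 125845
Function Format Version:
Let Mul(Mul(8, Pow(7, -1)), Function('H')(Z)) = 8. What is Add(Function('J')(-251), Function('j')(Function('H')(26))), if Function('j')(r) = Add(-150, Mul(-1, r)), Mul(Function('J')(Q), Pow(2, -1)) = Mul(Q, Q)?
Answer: 125845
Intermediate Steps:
Function('J')(Q) = Mul(2, Pow(Q, 2)) (Function('J')(Q) = Mul(2, Mul(Q, Q)) = Mul(2, Pow(Q, 2)))
Function('H')(Z) = 7 (Function('H')(Z) = Mul(Rational(7, 8), 8) = 7)
Add(Function('J')(-251), Function('j')(Function('H')(26))) = Add(Mul(2, Pow(-251, 2)), Add(-150, Mul(-1, 7))) = Add(Mul(2, 63001), Add(-150, -7)) = Add(126002, -157) = 125845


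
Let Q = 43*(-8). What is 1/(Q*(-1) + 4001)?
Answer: 1/4345 ≈ 0.00023015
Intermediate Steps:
Q = -344
1/(Q*(-1) + 4001) = 1/(-344*(-1) + 4001) = 1/(344 + 4001) = 1/4345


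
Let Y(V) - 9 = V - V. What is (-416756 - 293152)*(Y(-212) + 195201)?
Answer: -138581140680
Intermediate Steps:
Y(V) = 9 (Y(V) = 9 + (V - V) = 9 + 0 = 9)
(-416756 - 293152)*(Y(-212) + 195201) = (-416756 - 293152)*(9 + 195201) = -709908*195210 = -138581140680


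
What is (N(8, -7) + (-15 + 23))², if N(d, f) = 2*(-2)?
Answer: 16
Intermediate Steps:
N(d, f) = -4
(N(8, -7) + (-15 + 23))² = (-4 + (-15 + 23))² = (-4 + 8)² = 4² = 16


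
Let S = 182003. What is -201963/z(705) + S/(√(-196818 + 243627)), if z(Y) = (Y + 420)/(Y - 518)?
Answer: -12589027/375 + 182003*√5201/15603 ≈ -32730.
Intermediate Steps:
z(Y) = (420 + Y)/(-518 + Y)
-201963/z(705) + S/(√(-196818 + 243627)) = -201963*(-518 + 705)/(420 + 705) + 182003/(√(-196818 + 243627)) = -201963/(1125/187) + 182003/(√46809) = -201963/((1/187)*1125) + 182003/((3*√5201)) = -201963/1125/187 + 182003*(√5201/15603) = -201963*187/1125 + 182003*√5201/15603 = -12589027/375 + 182003*√5201/15603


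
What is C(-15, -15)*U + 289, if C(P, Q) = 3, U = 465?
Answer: 1684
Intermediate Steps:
C(-15, -15)*U + 289 = 3*465 + 289 = 1395 + 289 = 1684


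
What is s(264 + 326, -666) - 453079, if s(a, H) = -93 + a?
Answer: -452582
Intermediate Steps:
s(264 + 326, -666) - 453079 = (-93 + (264 + 326)) - 453079 = (-93 + 590) - 453079 = 497 - 453079 = -452582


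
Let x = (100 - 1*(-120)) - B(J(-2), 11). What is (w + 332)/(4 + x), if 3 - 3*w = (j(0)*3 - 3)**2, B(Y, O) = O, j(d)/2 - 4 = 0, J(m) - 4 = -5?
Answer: 62/71 ≈ 0.87324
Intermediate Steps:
J(m) = -1 (J(m) = 4 - 5 = -1)
j(d) = 8 (j(d) = 8 + 2*0 = 8 + 0 = 8)
w = -146 (w = 1 - (8*3 - 3)**2/3 = 1 - (24 - 3)**2/3 = 1 - 1/3*21**2 = 1 - 1/3*441 = 1 - 147 = -146)
x = 209 (x = (100 - 1*(-120)) - 1*11 = (100 + 120) - 11 = 220 - 11 = 209)
(w + 332)/(4 + x) = (-146 + 332)/(4 + 209) = 186/213 = 186*(1/213) = 62/71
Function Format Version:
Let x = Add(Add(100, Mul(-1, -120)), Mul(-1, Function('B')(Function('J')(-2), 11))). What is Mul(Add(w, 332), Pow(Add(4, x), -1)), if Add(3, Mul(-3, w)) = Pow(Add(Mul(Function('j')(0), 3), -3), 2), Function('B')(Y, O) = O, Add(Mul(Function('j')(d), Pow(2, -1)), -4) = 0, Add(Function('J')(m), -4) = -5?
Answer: Rational(62, 71) ≈ 0.87324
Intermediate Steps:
Function('J')(m) = -1 (Function('J')(m) = Add(4, -5) = -1)
Function('j')(d) = 8 (Function('j')(d) = Add(8, Mul(2, 0)) = Add(8, 0) = 8)
w = -146 (w = Add(1, Mul(Rational(-1, 3), Pow(Add(Mul(8, 3), -3), 2))) = Add(1, Mul(Rational(-1, 3), Pow(Add(24, -3), 2))) = Add(1, Mul(Rational(-1, 3), Pow(21, 2))) = Add(1, Mul(Rational(-1, 3), 441)) = Add(1, -147) = -146)
x = 209 (x = Add(Add(100, Mul(-1, -120)), Mul(-1, 11)) = Add(Add(100, 120), -11) = Add(220, -11) = 209)
Mul(Add(w, 332), Pow(Add(4, x), -1)) = Mul(Add(-146, 332), Pow(Add(4, 209), -1)) = Mul(186, Pow(213, -1)) = Mul(186, Rational(1, 213)) = Rational(62, 71)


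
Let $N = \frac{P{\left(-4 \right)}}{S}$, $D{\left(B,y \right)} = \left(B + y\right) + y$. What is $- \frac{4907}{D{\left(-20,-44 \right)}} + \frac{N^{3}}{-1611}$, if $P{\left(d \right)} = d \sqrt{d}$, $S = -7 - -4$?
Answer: $\frac{4907}{108} + \frac{512 i}{43497} \approx 45.435 + 0.011771 i$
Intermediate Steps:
$S = -3$ ($S = -7 + 4 = -3$)
$D{\left(B,y \right)} = B + 2 y$
$P{\left(d \right)} = d^{\frac{3}{2}}$
$N = \frac{8 i}{3}$ ($N = \frac{\left(-4\right)^{\frac{3}{2}}}{-3} = - 8 i \left(- \frac{1}{3}\right) = \frac{8 i}{3} \approx 2.6667 i$)
$- \frac{4907}{D{\left(-20,-44 \right)}} + \frac{N^{3}}{-1611} = - \frac{4907}{-20 + 2 \left(-44\right)} + \frac{\left(\frac{8 i}{3}\right)^{3}}{-1611} = - \frac{4907}{-20 - 88} + - \frac{512 i}{27} \left(- \frac{1}{1611}\right) = - \frac{4907}{-108} + \frac{512 i}{43497} = \left(-4907\right) \left(- \frac{1}{108}\right) + \frac{512 i}{43497} = \frac{4907}{108} + \frac{512 i}{43497}$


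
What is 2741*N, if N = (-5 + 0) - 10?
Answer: -41115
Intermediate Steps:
N = -15 (N = -5 - 10 = -15)
2741*N = 2741*(-15) = -41115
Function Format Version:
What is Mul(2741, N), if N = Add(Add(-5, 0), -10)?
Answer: -41115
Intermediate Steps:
N = -15 (N = Add(-5, -10) = -15)
Mul(2741, N) = Mul(2741, -15) = -41115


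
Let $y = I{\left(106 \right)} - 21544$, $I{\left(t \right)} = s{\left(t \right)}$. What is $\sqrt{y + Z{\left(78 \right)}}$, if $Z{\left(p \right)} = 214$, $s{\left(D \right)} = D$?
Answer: $2 i \sqrt{5306} \approx 145.68 i$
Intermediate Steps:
$I{\left(t \right)} = t$
$y = -21438$ ($y = 106 - 21544 = -21438$)
$\sqrt{y + Z{\left(78 \right)}} = \sqrt{-21438 + 214} = \sqrt{-21224} = 2 i \sqrt{5306}$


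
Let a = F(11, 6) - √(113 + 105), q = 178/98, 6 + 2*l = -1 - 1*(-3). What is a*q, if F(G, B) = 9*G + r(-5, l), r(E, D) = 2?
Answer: 8989/49 - 89*√218/49 ≈ 156.63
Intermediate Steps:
l = -2 (l = -3 + (-1 - 1*(-3))/2 = -3 + (-1 + 3)/2 = -3 + (½)*2 = -3 + 1 = -2)
F(G, B) = 2 + 9*G (F(G, B) = 9*G + 2 = 2 + 9*G)
q = 89/49 (q = 178*(1/98) = 89/49 ≈ 1.8163)
a = 101 - √218 (a = (2 + 9*11) - √(113 + 105) = (2 + 99) - √218 = 101 - √218 ≈ 86.235)
a*q = (101 - √218)*(89/49) = 8989/49 - 89*√218/49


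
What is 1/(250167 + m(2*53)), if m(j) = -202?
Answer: 1/249965 ≈ 4.0006e-6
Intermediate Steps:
1/(250167 + m(2*53)) = 1/(250167 - 202) = 1/249965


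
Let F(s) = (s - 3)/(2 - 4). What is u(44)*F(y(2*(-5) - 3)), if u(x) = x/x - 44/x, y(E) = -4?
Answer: 0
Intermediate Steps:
F(s) = 3/2 - s/2 (F(s) = (-3 + s)/(-2) = (-3 + s)*(-½) = 3/2 - s/2)
u(x) = 1 - 44/x
u(44)*F(y(2*(-5) - 3)) = ((-44 + 44)/44)*(3/2 - ½*(-4)) = ((1/44)*0)*(3/2 + 2) = 0*(7/2) = 0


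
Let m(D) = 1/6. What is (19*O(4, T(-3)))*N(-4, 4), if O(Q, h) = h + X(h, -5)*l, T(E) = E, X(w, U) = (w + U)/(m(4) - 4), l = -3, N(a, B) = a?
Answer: 16188/23 ≈ 703.83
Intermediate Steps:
m(D) = ⅙
X(w, U) = -6*U/23 - 6*w/23 (X(w, U) = (w + U)/(⅙ - 4) = (U + w)/(-23/6) = (U + w)*(-6/23) = -6*U/23 - 6*w/23)
O(Q, h) = -90/23 + 41*h/23 (O(Q, h) = h + (-6/23*(-5) - 6*h/23)*(-3) = h + (30/23 - 6*h/23)*(-3) = h + (-90/23 + 18*h/23) = -90/23 + 41*h/23)
(19*O(4, T(-3)))*N(-4, 4) = (19*(-90/23 + (41/23)*(-3)))*(-4) = (19*(-90/23 - 123/23))*(-4) = (19*(-213/23))*(-4) = -4047/23*(-4) = 16188/23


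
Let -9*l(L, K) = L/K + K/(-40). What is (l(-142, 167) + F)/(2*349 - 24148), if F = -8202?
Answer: 493070671/1409814000 ≈ 0.34974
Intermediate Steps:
l(L, K) = K/360 - L/(9*K) (l(L, K) = -(L/K + K/(-40))/9 = -(L/K + K*(-1/40))/9 = -(L/K - K/40)/9 = -(-K/40 + L/K)/9 = K/360 - L/(9*K))
(l(-142, 167) + F)/(2*349 - 24148) = (((1/360)*167 - ⅑*(-142)/167) - 8202)/(2*349 - 24148) = ((167/360 - ⅑*(-142)*1/167) - 8202)/(698 - 24148) = ((167/360 + 142/1503) - 8202)/(-23450) = (33569/60120 - 8202)*(-1/23450) = -493070671/60120*(-1/23450) = 493070671/1409814000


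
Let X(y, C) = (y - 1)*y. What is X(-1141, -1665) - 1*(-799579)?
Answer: 2102601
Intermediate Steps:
X(y, C) = y*(-1 + y) (X(y, C) = (-1 + y)*y = y*(-1 + y))
X(-1141, -1665) - 1*(-799579) = -1141*(-1 - 1141) - 1*(-799579) = -1141*(-1142) + 799579 = 1303022 + 799579 = 2102601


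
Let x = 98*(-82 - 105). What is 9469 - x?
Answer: 27795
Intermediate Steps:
x = -18326 (x = 98*(-187) = -18326)
9469 - x = 9469 - 1*(-18326) = 9469 + 18326 = 27795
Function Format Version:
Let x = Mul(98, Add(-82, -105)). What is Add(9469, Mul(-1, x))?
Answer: 27795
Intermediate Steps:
x = -18326 (x = Mul(98, -187) = -18326)
Add(9469, Mul(-1, x)) = Add(9469, Mul(-1, -18326)) = Add(9469, 18326) = 27795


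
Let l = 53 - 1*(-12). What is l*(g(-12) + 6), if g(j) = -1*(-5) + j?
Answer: -65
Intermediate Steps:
g(j) = 5 + j
l = 65 (l = 53 + 12 = 65)
l*(g(-12) + 6) = 65*((5 - 12) + 6) = 65*(-7 + 6) = 65*(-1) = -65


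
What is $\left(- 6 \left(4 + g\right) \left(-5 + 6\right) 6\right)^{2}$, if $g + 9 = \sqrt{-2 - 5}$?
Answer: $23328 - 12960 i \sqrt{7} \approx 23328.0 - 34289.0 i$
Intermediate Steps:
$g = -9 + i \sqrt{7}$ ($g = -9 + \sqrt{-2 - 5} = -9 + \sqrt{-7} = -9 + i \sqrt{7} \approx -9.0 + 2.6458 i$)
$\left(- 6 \left(4 + g\right) \left(-5 + 6\right) 6\right)^{2} = \left(- 6 \left(4 - \left(9 - i \sqrt{7}\right)\right) \left(-5 + 6\right) 6\right)^{2} = \left(- 6 \left(-5 + i \sqrt{7}\right) 1 \cdot 6\right)^{2} = \left(- 6 \left(-5 + i \sqrt{7}\right) 6\right)^{2} = \left(\left(30 - 6 i \sqrt{7}\right) 6\right)^{2} = \left(180 - 36 i \sqrt{7}\right)^{2}$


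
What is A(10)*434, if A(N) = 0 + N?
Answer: 4340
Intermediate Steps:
A(N) = N
A(10)*434 = 10*434 = 4340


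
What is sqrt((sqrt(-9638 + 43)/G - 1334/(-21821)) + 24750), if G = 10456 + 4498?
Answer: sqrt(2635362289970447987824 + 7120437437114*I*sqrt(9595))/326311234 ≈ 157.32 + 2.0818e-5*I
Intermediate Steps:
G = 14954
sqrt((sqrt(-9638 + 43)/G - 1334/(-21821)) + 24750) = sqrt((sqrt(-9638 + 43)/14954 - 1334/(-21821)) + 24750) = sqrt((sqrt(-9595)*(1/14954) - 1334*(-1/21821)) + 24750) = sqrt(((I*sqrt(9595))*(1/14954) + 1334/21821) + 24750) = sqrt((I*sqrt(9595)/14954 + 1334/21821) + 24750) = sqrt((1334/21821 + I*sqrt(9595)/14954) + 24750) = sqrt(540071084/21821 + I*sqrt(9595)/14954)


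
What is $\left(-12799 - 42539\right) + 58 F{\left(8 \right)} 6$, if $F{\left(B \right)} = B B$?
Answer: $-33066$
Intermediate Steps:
$F{\left(B \right)} = B^{2}$
$\left(-12799 - 42539\right) + 58 F{\left(8 \right)} 6 = \left(-12799 - 42539\right) + 58 \cdot 8^{2} \cdot 6 = -55338 + 58 \cdot 64 \cdot 6 = -55338 + 3712 \cdot 6 = -55338 + 22272 = -33066$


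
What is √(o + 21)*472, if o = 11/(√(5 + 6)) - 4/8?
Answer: 236*√(82 + 4*√11) ≈ 2303.5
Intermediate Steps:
o = -½ + √11 (o = 11/(√11) - 4*⅛ = 11*(√11/11) - ½ = √11 - ½ = -½ + √11 ≈ 2.8166)
√(o + 21)*472 = √((-½ + √11) + 21)*472 = √(41/2 + √11)*472 = 472*√(41/2 + √11)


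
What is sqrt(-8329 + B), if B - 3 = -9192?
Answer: I*sqrt(17518) ≈ 132.36*I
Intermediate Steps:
B = -9189 (B = 3 - 9192 = -9189)
sqrt(-8329 + B) = sqrt(-8329 - 9189) = sqrt(-17518) = I*sqrt(17518)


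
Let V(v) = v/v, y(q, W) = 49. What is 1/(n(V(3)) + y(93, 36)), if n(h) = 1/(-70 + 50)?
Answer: 20/979 ≈ 0.020429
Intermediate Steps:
V(v) = 1
n(h) = -1/20 (n(h) = 1/(-20) = -1/20)
1/(n(V(3)) + y(93, 36)) = 1/(-1/20 + 49) = 1/(979/20) = 20/979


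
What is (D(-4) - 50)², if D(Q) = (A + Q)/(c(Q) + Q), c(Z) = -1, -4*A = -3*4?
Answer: 62001/25 ≈ 2480.0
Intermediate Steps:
A = 3 (A = -(-3)*4/4 = -¼*(-12) = 3)
D(Q) = (3 + Q)/(-1 + Q)
(D(-4) - 50)² = ((3 - 4)/(-1 - 4) - 50)² = (-1/(-5) - 50)² = (-⅕*(-1) - 50)² = (⅕ - 50)² = (-249/5)² = 62001/25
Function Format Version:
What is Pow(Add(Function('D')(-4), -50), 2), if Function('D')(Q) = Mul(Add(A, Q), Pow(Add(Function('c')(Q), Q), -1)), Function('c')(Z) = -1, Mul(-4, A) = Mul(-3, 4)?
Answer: Rational(62001, 25) ≈ 2480.0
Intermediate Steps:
A = 3 (A = Mul(Rational(-1, 4), Mul(-3, 4)) = Mul(Rational(-1, 4), -12) = 3)
Function('D')(Q) = Mul(Pow(Add(-1, Q), -1), Add(3, Q)) (Function('D')(Q) = Mul(Add(3, Q), Pow(Add(-1, Q), -1)) = Mul(Pow(Add(-1, Q), -1), Add(3, Q)))
Pow(Add(Function('D')(-4), -50), 2) = Pow(Add(Mul(Pow(Add(-1, -4), -1), Add(3, -4)), -50), 2) = Pow(Add(Mul(Pow(-5, -1), -1), -50), 2) = Pow(Add(Mul(Rational(-1, 5), -1), -50), 2) = Pow(Add(Rational(1, 5), -50), 2) = Pow(Rational(-249, 5), 2) = Rational(62001, 25)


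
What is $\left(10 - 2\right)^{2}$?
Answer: $64$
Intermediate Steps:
$\left(10 - 2\right)^{2} = 8^{2} = 64$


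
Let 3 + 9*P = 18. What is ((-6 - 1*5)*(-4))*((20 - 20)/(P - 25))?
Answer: 0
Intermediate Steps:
P = 5/3 (P = -1/3 + (1/9)*18 = -1/3 + 2 = 5/3 ≈ 1.6667)
((-6 - 1*5)*(-4))*((20 - 20)/(P - 25)) = ((-6 - 1*5)*(-4))*((20 - 20)/(5/3 - 25)) = ((-6 - 5)*(-4))*(0/(-70/3)) = (-11*(-4))*(0*(-3/70)) = 44*0 = 0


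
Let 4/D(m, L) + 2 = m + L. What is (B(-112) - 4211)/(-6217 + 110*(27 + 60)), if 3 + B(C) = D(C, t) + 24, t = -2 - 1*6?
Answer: -255592/204533 ≈ -1.2496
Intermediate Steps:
t = -8 (t = -2 - 6 = -8)
D(m, L) = 4/(-2 + L + m) (D(m, L) = 4/(-2 + (m + L)) = 4/(-2 + (L + m)) = 4/(-2 + L + m))
B(C) = 21 + 4/(-10 + C) (B(C) = -3 + (4/(-2 - 8 + C) + 24) = -3 + (4/(-10 + C) + 24) = -3 + (24 + 4/(-10 + C)) = 21 + 4/(-10 + C))
(B(-112) - 4211)/(-6217 + 110*(27 + 60)) = ((-206 + 21*(-112))/(-10 - 112) - 4211)/(-6217 + 110*(27 + 60)) = ((-206 - 2352)/(-122) - 4211)/(-6217 + 110*87) = (-1/122*(-2558) - 4211)/(-6217 + 9570) = (1279/61 - 4211)/3353 = -255592/61*1/3353 = -255592/204533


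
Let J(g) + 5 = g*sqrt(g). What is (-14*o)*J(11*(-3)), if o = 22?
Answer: 1540 + 10164*I*sqrt(33) ≈ 1540.0 + 58388.0*I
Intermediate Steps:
J(g) = -5 + g**(3/2) (J(g) = -5 + g*sqrt(g) = -5 + g**(3/2))
(-14*o)*J(11*(-3)) = (-14*22)*(-5 + (11*(-3))**(3/2)) = -308*(-5 + (-33)**(3/2)) = -308*(-5 - 33*I*sqrt(33)) = 1540 + 10164*I*sqrt(33)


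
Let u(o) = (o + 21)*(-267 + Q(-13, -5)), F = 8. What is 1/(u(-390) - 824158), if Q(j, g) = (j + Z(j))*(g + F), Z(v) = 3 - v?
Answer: -1/728956 ≈ -1.3718e-6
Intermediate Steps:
Q(j, g) = 24 + 3*g (Q(j, g) = (j + (3 - j))*(g + 8) = 3*(8 + g) = 24 + 3*g)
u(o) = -5418 - 258*o (u(o) = (o + 21)*(-267 + (24 + 3*(-5))) = (21 + o)*(-267 + (24 - 15)) = (21 + o)*(-267 + 9) = (21 + o)*(-258) = -5418 - 258*o)
1/(u(-390) - 824158) = 1/((-5418 - 258*(-390)) - 824158) = 1/((-5418 + 100620) - 824158) = 1/(95202 - 824158) = 1/(-728956) = -1/728956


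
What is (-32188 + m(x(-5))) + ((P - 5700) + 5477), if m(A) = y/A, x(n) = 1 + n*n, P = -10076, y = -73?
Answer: -1104735/26 ≈ -42490.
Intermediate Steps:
x(n) = 1 + n²
m(A) = -73/A
(-32188 + m(x(-5))) + ((P - 5700) + 5477) = (-32188 - 73/(1 + (-5)²)) + ((-10076 - 5700) + 5477) = (-32188 - 73/(1 + 25)) + (-15776 + 5477) = (-32188 - 73/26) - 10299 = -836961/26 - 10299 = -1104735/26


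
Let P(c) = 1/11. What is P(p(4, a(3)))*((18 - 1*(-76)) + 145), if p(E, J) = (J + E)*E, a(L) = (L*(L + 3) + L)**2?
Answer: 239/11 ≈ 21.727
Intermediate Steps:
a(L) = (L + L*(3 + L))**2 (a(L) = (L*(3 + L) + L)**2 = (L + L*(3 + L))**2)
p(E, J) = E*(E + J) (p(E, J) = (E + J)*E = E*(E + J))
P(c) = 1/11
P(p(4, a(3)))*((18 - 1*(-76)) + 145) = ((18 - 1*(-76)) + 145)/11 = ((18 + 76) + 145)/11 = (94 + 145)/11 = (1/11)*239 = 239/11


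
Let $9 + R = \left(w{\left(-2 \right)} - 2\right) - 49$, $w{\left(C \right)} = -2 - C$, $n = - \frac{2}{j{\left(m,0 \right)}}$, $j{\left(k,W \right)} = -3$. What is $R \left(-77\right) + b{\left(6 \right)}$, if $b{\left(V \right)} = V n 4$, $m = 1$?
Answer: $4636$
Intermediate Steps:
$n = \frac{2}{3}$ ($n = - \frac{2}{-3} = \left(-2\right) \left(- \frac{1}{3}\right) = \frac{2}{3} \approx 0.66667$)
$b{\left(V \right)} = \frac{8 V}{3}$ ($b{\left(V \right)} = V \frac{2}{3} \cdot 4 = \frac{2 V}{3} \cdot 4 = \frac{8 V}{3}$)
$R = -60$ ($R = -9 - 51 = -60$)
$R \left(-77\right) + b{\left(6 \right)} = \left(-60\right) \left(-77\right) + \frac{8}{3} \cdot 6 = 4620 + 16 = 4636$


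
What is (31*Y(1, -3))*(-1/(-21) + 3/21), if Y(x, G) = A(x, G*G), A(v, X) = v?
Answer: 124/21 ≈ 5.9048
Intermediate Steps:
Y(x, G) = x
(31*Y(1, -3))*(-1/(-21) + 3/21) = (31*1)*(-1/(-21) + 3/21) = 31*(-1*(-1/21) + 3*(1/21)) = 31*(1/21 + 1/7) = 31*(4/21) = 124/21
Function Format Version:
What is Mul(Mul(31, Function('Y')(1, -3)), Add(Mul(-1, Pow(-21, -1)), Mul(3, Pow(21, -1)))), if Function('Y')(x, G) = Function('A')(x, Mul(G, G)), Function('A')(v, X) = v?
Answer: Rational(124, 21) ≈ 5.9048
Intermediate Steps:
Function('Y')(x, G) = x
Mul(Mul(31, Function('Y')(1, -3)), Add(Mul(-1, Pow(-21, -1)), Mul(3, Pow(21, -1)))) = Mul(Mul(31, 1), Add(Mul(-1, Pow(-21, -1)), Mul(3, Pow(21, -1)))) = Mul(31, Add(Mul(-1, Rational(-1, 21)), Mul(3, Rational(1, 21)))) = Mul(31, Add(Rational(1, 21), Rational(1, 7))) = Mul(31, Rational(4, 21)) = Rational(124, 21)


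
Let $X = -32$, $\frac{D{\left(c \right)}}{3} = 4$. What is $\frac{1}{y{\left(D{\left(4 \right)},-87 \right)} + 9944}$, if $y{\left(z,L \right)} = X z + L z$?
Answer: $\frac{1}{8516} \approx 0.00011743$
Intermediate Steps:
$D{\left(c \right)} = 12$ ($D{\left(c \right)} = 3 \cdot 4 = 12$)
$y{\left(z,L \right)} = - 32 z + L z$
$\frac{1}{y{\left(D{\left(4 \right)},-87 \right)} + 9944} = \frac{1}{12 \left(-32 - 87\right) + 9944} = \frac{1}{12 \left(-119\right) + 9944} = \frac{1}{-1428 + 9944} = \frac{1}{8516}$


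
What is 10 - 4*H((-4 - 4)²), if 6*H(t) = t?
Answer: -98/3 ≈ -32.667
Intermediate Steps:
H(t) = t/6
10 - 4*H((-4 - 4)²) = 10 - 2*(-4 - 4)²/3 = 10 - 2*(-8)²/3 = 10 - 2*64/3 = 10 - 4*32/3 = 10 - 128/3 = -98/3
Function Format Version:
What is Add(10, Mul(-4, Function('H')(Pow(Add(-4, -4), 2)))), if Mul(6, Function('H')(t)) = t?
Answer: Rational(-98, 3) ≈ -32.667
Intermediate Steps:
Function('H')(t) = Mul(Rational(1, 6), t)
Add(10, Mul(-4, Function('H')(Pow(Add(-4, -4), 2)))) = Add(10, Mul(-4, Mul(Rational(1, 6), Pow(Add(-4, -4), 2)))) = Add(10, Mul(-4, Mul(Rational(1, 6), Pow(-8, 2)))) = Add(10, Mul(-4, Mul(Rational(1, 6), 64))) = Add(10, Mul(-4, Rational(32, 3))) = Add(10, Rational(-128, 3)) = Rational(-98, 3)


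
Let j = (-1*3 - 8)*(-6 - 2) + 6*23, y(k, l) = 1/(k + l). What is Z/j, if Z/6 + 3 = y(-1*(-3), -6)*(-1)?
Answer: -8/113 ≈ -0.070796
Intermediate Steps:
Z = -16 (Z = -18 + 6*(-1/(-1*(-3) - 6)) = -18 + 6*(-1/(3 - 6)) = -18 + 6*(-1/(-3)) = -18 + 6*(-⅓*(-1)) = -18 + 6*(⅓) = -18 + 2 = -16)
j = 226 (j = (-3 - 8)*(-8) + 138 = -11*(-8) + 138 = 88 + 138 = 226)
Z/j = -16/226 = -16*1/226 = -8/113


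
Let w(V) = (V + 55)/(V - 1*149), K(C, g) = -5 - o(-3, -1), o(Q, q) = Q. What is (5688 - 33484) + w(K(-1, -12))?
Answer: -4197249/151 ≈ -27796.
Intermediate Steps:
K(C, g) = -2 (K(C, g) = -5 - 1*(-3) = -5 + 3 = -2)
w(V) = (55 + V)/(-149 + V) (w(V) = (55 + V)/(V - 149) = (55 + V)/(-149 + V))
(5688 - 33484) + w(K(-1, -12)) = (5688 - 33484) + (55 - 2)/(-149 - 2) = -27796 + 53/(-151) = -27796 - 1/151*53 = -27796 - 53/151 = -4197249/151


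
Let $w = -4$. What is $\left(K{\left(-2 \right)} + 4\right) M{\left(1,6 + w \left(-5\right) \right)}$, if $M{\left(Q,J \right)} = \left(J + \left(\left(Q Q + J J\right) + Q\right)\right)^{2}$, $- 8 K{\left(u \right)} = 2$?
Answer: $1858560$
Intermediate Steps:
$K{\left(u \right)} = - \frac{1}{4}$ ($K{\left(u \right)} = \left(- \frac{1}{8}\right) 2 = - \frac{1}{4}$)
$M{\left(Q,J \right)} = \left(J + Q + J^{2} + Q^{2}\right)^{2}$ ($M{\left(Q,J \right)} = \left(J + \left(\left(Q^{2} + J^{2}\right) + Q\right)\right)^{2} = \left(J + \left(\left(J^{2} + Q^{2}\right) + Q\right)\right)^{2} = \left(J + \left(Q + J^{2} + Q^{2}\right)\right)^{2} = \left(J + Q + J^{2} + Q^{2}\right)^{2}$)
$\left(K{\left(-2 \right)} + 4\right) M{\left(1,6 + w \left(-5\right) \right)} = \left(- \frac{1}{4} + 4\right) \left(\left(6 - -20\right) + 1 + \left(6 - -20\right)^{2} + 1^{2}\right)^{2} = \frac{15 \left(\left(6 + 20\right) + 1 + \left(6 + 20\right)^{2} + 1\right)^{2}}{4} = \frac{15 \left(26 + 1 + 26^{2} + 1\right)^{2}}{4} = \frac{15 \left(26 + 1 + 676 + 1\right)^{2}}{4} = \frac{15 \cdot 704^{2}}{4} = \frac{15}{4} \cdot 495616 = 1858560$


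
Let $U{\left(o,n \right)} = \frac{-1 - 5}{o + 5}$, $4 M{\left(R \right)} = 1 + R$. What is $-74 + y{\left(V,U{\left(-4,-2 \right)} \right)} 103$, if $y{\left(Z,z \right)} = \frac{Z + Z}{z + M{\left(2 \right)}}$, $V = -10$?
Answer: $\frac{6686}{21} \approx 318.38$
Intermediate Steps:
$M{\left(R \right)} = \frac{1}{4} + \frac{R}{4}$ ($M{\left(R \right)} = \frac{1 + R}{4} = \frac{1}{4} + \frac{R}{4}$)
$U{\left(o,n \right)} = - \frac{6}{5 + o}$
$y{\left(Z,z \right)} = \frac{2 Z}{\frac{3}{4} + z}$ ($y{\left(Z,z \right)} = \frac{Z + Z}{z + \left(\frac{1}{4} + \frac{1}{4} \cdot 2\right)} = \frac{2 Z}{z + \left(\frac{1}{4} + \frac{1}{2}\right)} = \frac{2 Z}{z + \frac{3}{4}} = \frac{2 Z}{\frac{3}{4} + z}$)
$-74 + y{\left(V,U{\left(-4,-2 \right)} \right)} 103 = -74 + 8 \left(-10\right) \frac{1}{3 + 4 \left(- \frac{6}{5 - 4}\right)} 103 = -74 + 8 \left(-10\right) \frac{1}{3 + 4 \left(- \frac{6}{1}\right)} 103 = -74 + 8 \left(-10\right) \frac{1}{3 + 4 \left(\left(-6\right) 1\right)} 103 = -74 + 8 \left(-10\right) \frac{1}{3 + 4 \left(-6\right)} 103 = -74 + 8 \left(-10\right) \frac{1}{3 - 24} \cdot 103 = -74 + 8 \left(-10\right) \frac{1}{-21} \cdot 103 = -74 + 8 \left(-10\right) \left(- \frac{1}{21}\right) 103 = -74 + \frac{80}{21} \cdot 103 = -74 + \frac{8240}{21} = \frac{6686}{21}$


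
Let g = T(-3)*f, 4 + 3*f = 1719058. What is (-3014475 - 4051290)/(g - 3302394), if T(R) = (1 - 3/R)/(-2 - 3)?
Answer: 11776275/5886002 ≈ 2.0007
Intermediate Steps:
f = 573018 (f = -4/3 + (⅓)*1719058 = -4/3 + 1719058/3 = 573018)
T(R) = -⅕ + 3/(5*R) (T(R) = (1 - 3/R)/(-5) = (1 - 3/R)*(-⅕) = -⅕ + 3/(5*R))
g = -1146036/5 (g = ((⅕)*(3 - 1*(-3))/(-3))*573018 = ((⅕)*(-⅓)*(3 + 3))*573018 = ((⅕)*(-⅓)*6)*573018 = -⅖*573018 = -1146036/5 ≈ -2.2921e+5)
(-3014475 - 4051290)/(g - 3302394) = (-3014475 - 4051290)/(-1146036/5 - 3302394) = -7065765/(-17658006/5) = -7065765*(-5/17658006) = 11776275/5886002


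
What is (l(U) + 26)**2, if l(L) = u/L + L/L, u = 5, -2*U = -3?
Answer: 8281/9 ≈ 920.11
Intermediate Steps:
U = 3/2 (U = -1/2*(-3) = 3/2 ≈ 1.5000)
l(L) = 1 + 5/L (l(L) = 5/L + L/L = 5/L + 1 = 1 + 5/L)
(l(U) + 26)**2 = ((5 + 3/2)/(3/2) + 26)**2 = ((2/3)*(13/2) + 26)**2 = (13/3 + 26)**2 = (91/3)**2 = 8281/9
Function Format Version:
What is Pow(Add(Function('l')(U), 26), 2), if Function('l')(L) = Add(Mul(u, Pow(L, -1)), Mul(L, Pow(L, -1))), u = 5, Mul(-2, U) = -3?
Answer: Rational(8281, 9) ≈ 920.11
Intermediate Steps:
U = Rational(3, 2) (U = Mul(Rational(-1, 2), -3) = Rational(3, 2) ≈ 1.5000)
Function('l')(L) = Add(1, Mul(5, Pow(L, -1))) (Function('l')(L) = Add(Mul(5, Pow(L, -1)), Mul(L, Pow(L, -1))) = Add(Mul(5, Pow(L, -1)), 1) = Add(1, Mul(5, Pow(L, -1))))
Pow(Add(Function('l')(U), 26), 2) = Pow(Add(Mul(Pow(Rational(3, 2), -1), Add(5, Rational(3, 2))), 26), 2) = Pow(Add(Mul(Rational(2, 3), Rational(13, 2)), 26), 2) = Pow(Add(Rational(13, 3), 26), 2) = Pow(Rational(91, 3), 2) = Rational(8281, 9)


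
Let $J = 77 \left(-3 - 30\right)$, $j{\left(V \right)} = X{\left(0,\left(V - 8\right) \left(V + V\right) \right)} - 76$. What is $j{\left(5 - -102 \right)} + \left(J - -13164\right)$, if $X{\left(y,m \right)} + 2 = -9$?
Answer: $10536$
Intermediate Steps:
$X{\left(y,m \right)} = -11$ ($X{\left(y,m \right)} = -2 - 9 = -11$)
$j{\left(V \right)} = -87$ ($j{\left(V \right)} = -11 - 76 = -87$)
$J = -2541$ ($J = 77 \left(-33\right) = -2541$)
$j{\left(5 - -102 \right)} + \left(J - -13164\right) = -87 - -10623 = -87 + \left(-2541 + 13164\right) = -87 + 10623 = 10536$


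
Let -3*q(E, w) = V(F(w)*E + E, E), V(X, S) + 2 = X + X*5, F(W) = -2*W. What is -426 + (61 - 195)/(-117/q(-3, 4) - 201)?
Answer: -10451482/24573 ≈ -425.32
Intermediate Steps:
V(X, S) = -2 + 6*X (V(X, S) = -2 + (X + X*5) = -2 + (X + 5*X) = -2 + 6*X)
q(E, w) = ⅔ - 2*E + 4*E*w (q(E, w) = -(-2 + 6*((-2*w)*E + E))/3 = -(-2 + 6*(-2*E*w + E))/3 = -(-2 + 6*(E - 2*E*w))/3 = -(-2 + (6*E - 12*E*w))/3 = -(-2 + 6*E - 12*E*w)/3 = ⅔ - 2*E + 4*E*w)
-426 + (61 - 195)/(-117/q(-3, 4) - 201) = -426 + (61 - 195)/(-117/(⅔ + 2*(-3)*(-1 + 2*4)) - 201) = -426 - 134/(-117/(⅔ + 2*(-3)*(-1 + 8)) - 201) = -426 - 134/(-117/(⅔ + 2*(-3)*7) - 201) = -426 - 134/(-117/(⅔ - 42) - 201) = -426 - 134/(-117/(-124/3) - 201) = -426 - 134/(-117*(-3/124) - 201) = -426 - 134/(351/124 - 201) = -426 - 134/(-24573/124) = -426 - 134*(-124/24573) = -426 + 16616/24573 = -10451482/24573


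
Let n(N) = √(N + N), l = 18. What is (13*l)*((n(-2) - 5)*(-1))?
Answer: 1170 - 468*I ≈ 1170.0 - 468.0*I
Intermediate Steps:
n(N) = √2*√N (n(N) = √(2*N) = √2*√N)
(13*l)*((n(-2) - 5)*(-1)) = (13*18)*((√2*√(-2) - 5)*(-1)) = 234*((√2*(I*√2) - 5)*(-1)) = 234*((2*I - 5)*(-1)) = 234*((-5 + 2*I)*(-1)) = 234*(5 - 2*I) = 1170 - 468*I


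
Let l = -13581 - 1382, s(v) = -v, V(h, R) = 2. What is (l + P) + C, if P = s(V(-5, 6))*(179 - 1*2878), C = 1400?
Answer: -8165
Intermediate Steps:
l = -14963
P = 5398 (P = (-1*2)*(179 - 1*2878) = -2*(179 - 2878) = -2*(-2699) = 5398)
(l + P) + C = (-14963 + 5398) + 1400 = -9565 + 1400 = -8165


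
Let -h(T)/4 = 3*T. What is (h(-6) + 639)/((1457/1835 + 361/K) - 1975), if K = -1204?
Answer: -1570840740/4362354707 ≈ -0.36009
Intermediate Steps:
h(T) = -12*T
(h(-6) + 639)/((1457/1835 + 361/K) - 1975) = (-12*(-6) + 639)/((1457/1835 + 361/(-1204)) - 1975) = (72 + 639)/((1457*(1/1835) + 361*(-1/1204)) - 1975) = 711/((1457/1835 - 361/1204) - 1975) = 711/(1091793/2209340 - 1975) = 711/(-4362354707/2209340) = 711*(-2209340/4362354707) = -1570840740/4362354707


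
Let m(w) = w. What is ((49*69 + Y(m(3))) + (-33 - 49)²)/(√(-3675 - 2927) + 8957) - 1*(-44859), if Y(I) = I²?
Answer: 3599327828507/80234451 - 10114*I*√6602/80234451 ≈ 44860.0 - 0.010242*I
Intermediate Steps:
((49*69 + Y(m(3))) + (-33 - 49)²)/(√(-3675 - 2927) + 8957) - 1*(-44859) = ((49*69 + 3²) + (-33 - 49)²)/(√(-3675 - 2927) + 8957) - 1*(-44859) = ((3381 + 9) + (-82)²)/(√(-6602) + 8957) + 44859 = (3390 + 6724)/(I*√6602 + 8957) + 44859 = 10114/(8957 + I*√6602) + 44859 = 44859 + 10114/(8957 + I*√6602)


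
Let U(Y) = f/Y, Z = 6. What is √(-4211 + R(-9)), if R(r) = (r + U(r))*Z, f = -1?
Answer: I*√38379/3 ≈ 65.302*I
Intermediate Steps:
U(Y) = -1/Y
R(r) = -6/r + 6*r (R(r) = (r - 1/r)*6 = -6/r + 6*r)
√(-4211 + R(-9)) = √(-4211 + (-6/(-9) + 6*(-9))) = √(-4211 + (-6*(-⅑) - 54)) = √(-4211 + (⅔ - 54)) = √(-4211 - 160/3) = √(-12793/3) = I*√38379/3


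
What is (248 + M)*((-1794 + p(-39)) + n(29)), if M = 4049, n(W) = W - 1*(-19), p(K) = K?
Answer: -7670145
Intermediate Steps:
n(W) = 19 + W (n(W) = W + 19 = 19 + W)
(248 + M)*((-1794 + p(-39)) + n(29)) = (248 + 4049)*((-1794 - 39) + (19 + 29)) = 4297*(-1833 + 48) = 4297*(-1785) = -7670145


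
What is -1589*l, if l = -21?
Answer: 33369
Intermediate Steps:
-1589*l = -1589*(-21) = 33369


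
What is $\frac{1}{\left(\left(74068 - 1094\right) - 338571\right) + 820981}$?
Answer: $\frac{1}{555384} \approx 1.8006 \cdot 10^{-6}$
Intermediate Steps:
$\frac{1}{\left(\left(74068 - 1094\right) - 338571\right) + 820981} = \frac{1}{\left(72974 - 338571\right) + 820981} = \frac{1}{-265597 + 820981} = \frac{1}{555384}$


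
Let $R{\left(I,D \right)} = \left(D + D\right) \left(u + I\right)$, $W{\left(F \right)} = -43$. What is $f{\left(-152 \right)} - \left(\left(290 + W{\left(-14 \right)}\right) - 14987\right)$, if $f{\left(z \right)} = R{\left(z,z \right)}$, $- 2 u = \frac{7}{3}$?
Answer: $\frac{183908}{3} \approx 61303.0$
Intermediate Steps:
$u = - \frac{7}{6}$ ($u = - \frac{7 \cdot \frac{1}{3}}{2} = \left(- \frac{1}{2}\right) \frac{7}{3} = - \frac{7}{6} \approx -1.1667$)
$R{\left(I,D \right)} = 2 D \left(- \frac{7}{6} + I\right)$ ($R{\left(I,D \right)} = \left(D + D\right) \left(- \frac{7}{6} + I\right) = 2 D \left(- \frac{7}{6} + I\right)$)
$f{\left(z \right)} = \frac{z \left(-7 + 6 z\right)}{3}$
$f{\left(-152 \right)} - \left(\left(290 + W{\left(-14 \right)}\right) - 14987\right) = \frac{1}{3} \left(-152\right) \left(-7 + 6 \left(-152\right)\right) - \left(\left(290 - 43\right) - 14987\right) = \frac{1}{3} \left(-152\right) \left(-7 - 912\right) - \left(247 - 14987\right) = \frac{1}{3} \left(-152\right) \left(-919\right) - -14740 = \frac{139688}{3} + 14740 = \frac{183908}{3}$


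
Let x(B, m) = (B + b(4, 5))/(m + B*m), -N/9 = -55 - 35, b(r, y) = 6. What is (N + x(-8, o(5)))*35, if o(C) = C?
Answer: 28352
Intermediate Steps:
N = 810 (N = -9*(-55 - 35) = -9*(-90) = 810)
x(B, m) = (6 + B)/(m + B*m) (x(B, m) = (B + 6)/(m + B*m) = (6 + B)/(m + B*m))
(N + x(-8, o(5)))*35 = (810 + (6 - 8)/(5*(1 - 8)))*35 = (810 + (1/5)*(-2)/(-7))*35 = (810 + (1/5)*(-1/7)*(-2))*35 = (810 + 2/35)*35 = (28352/35)*35 = 28352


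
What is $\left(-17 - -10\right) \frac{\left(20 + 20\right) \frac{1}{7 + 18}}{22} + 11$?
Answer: $\frac{577}{55} \approx 10.491$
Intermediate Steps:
$\left(-17 - -10\right) \frac{\left(20 + 20\right) \frac{1}{7 + 18}}{22} + 11 = \left(-17 + 10\right) \frac{40}{25} \cdot \frac{1}{22} + 11 = - 7 \cdot 40 \cdot \frac{1}{25} \cdot \frac{1}{22} + 11 = - 7 \cdot \frac{8}{5} \cdot \frac{1}{22} + 11 = \left(-7\right) \frac{4}{55} + 11 = - \frac{28}{55} + 11 = \frac{577}{55}$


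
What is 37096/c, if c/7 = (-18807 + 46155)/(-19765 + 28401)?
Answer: 80090264/47859 ≈ 1673.5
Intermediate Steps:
c = 47859/2159 (c = 7*((-18807 + 46155)/(-19765 + 28401)) = 7*(27348/8636) = 7*(27348*(1/8636)) = 7*(6837/2159) = 47859/2159 ≈ 22.167)
37096/c = 37096/(47859/2159) = 37096*(2159/47859) = 80090264/47859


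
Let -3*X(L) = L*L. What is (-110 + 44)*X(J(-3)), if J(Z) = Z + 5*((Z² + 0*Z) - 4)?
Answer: 10648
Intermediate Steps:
J(Z) = -20 + Z + 5*Z² (J(Z) = Z + 5*((Z² + 0) - 4) = Z + 5*(Z² - 4) = Z + 5*(-4 + Z²) = Z + (-20 + 5*Z²) = -20 + Z + 5*Z²)
X(L) = -L²/3 (X(L) = -L*L/3 = -L²/3)
(-110 + 44)*X(J(-3)) = (-110 + 44)*(-(-20 - 3 + 5*(-3)²)²/3) = -(-22)*(-20 - 3 + 5*9)² = -(-22)*(-20 - 3 + 45)² = -(-22)*22² = -(-22)*484 = -66*(-484/3) = 10648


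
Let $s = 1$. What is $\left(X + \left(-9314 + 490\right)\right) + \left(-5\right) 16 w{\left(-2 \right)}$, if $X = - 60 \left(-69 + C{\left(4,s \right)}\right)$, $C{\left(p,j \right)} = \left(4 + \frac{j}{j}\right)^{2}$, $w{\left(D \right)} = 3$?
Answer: $-6424$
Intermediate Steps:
$C{\left(p,j \right)} = 25$ ($C{\left(p,j \right)} = \left(4 + 1\right)^{2} = 5^{2} = 25$)
$X = 2640$ ($X = - 60 \left(-69 + 25\right) = \left(-60\right) \left(-44\right) = 2640$)
$\left(X + \left(-9314 + 490\right)\right) + \left(-5\right) 16 w{\left(-2 \right)} = \left(2640 + \left(-9314 + 490\right)\right) + \left(-5\right) 16 \cdot 3 = \left(2640 - 8824\right) - 240 = -6184 - 240 = -6424$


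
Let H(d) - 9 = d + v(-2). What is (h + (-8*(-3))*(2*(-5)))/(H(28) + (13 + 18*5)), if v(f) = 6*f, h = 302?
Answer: 31/64 ≈ 0.48438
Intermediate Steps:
H(d) = -3 + d (H(d) = 9 + (d + 6*(-2)) = 9 + (d - 12) = 9 + (-12 + d) = -3 + d)
(h + (-8*(-3))*(2*(-5)))/(H(28) + (13 + 18*5)) = (302 + (-8*(-3))*(2*(-5)))/((-3 + 28) + (13 + 18*5)) = (302 + 24*(-10))/(25 + (13 + 90)) = (302 - 240)/(25 + 103) = 62/128 = 62*(1/128) = 31/64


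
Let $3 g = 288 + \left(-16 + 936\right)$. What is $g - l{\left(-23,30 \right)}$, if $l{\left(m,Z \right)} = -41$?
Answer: $\frac{1331}{3} \approx 443.67$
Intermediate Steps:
$g = \frac{1208}{3}$ ($g = \frac{288 + \left(-16 + 936\right)}{3} = \frac{288 + 920}{3} = \frac{1}{3} \cdot 1208 = \frac{1208}{3} \approx 402.67$)
$g - l{\left(-23,30 \right)} = \frac{1208}{3} - -41 = \frac{1208}{3} + 41 = \frac{1331}{3}$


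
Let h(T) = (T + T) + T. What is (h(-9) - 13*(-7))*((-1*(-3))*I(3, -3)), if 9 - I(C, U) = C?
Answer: 1152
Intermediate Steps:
I(C, U) = 9 - C
h(T) = 3*T (h(T) = 2*T + T = 3*T)
(h(-9) - 13*(-7))*((-1*(-3))*I(3, -3)) = (3*(-9) - 13*(-7))*((-1*(-3))*(9 - 1*3)) = (-27 + 91)*(3*(9 - 3)) = 64*(3*6) = 64*18 = 1152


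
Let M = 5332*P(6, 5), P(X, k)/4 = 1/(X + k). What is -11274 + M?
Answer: -102686/11 ≈ -9335.1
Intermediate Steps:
P(X, k) = 4/(X + k)
M = 21328/11 (M = 5332*(4/(6 + 5)) = 5332*(4/11) = 21328/11 ≈ 1938.9)
-11274 + M = -11274 + 21328/11 = -102686/11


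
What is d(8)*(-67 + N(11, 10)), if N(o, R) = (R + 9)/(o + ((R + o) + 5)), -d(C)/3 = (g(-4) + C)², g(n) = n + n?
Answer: 0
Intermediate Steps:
g(n) = 2*n
d(C) = -3*(-8 + C)² (d(C) = -3*(2*(-4) + C)² = -3*(-8 + C)²)
N(o, R) = (9 + R)/(5 + R + 2*o) (N(o, R) = (9 + R)/(o + (5 + R + o)) = (9 + R)/(5 + R + 2*o))
d(8)*(-67 + N(11, 10)) = (-3*(-8 + 8)²)*(-67 + (9 + 10)/(5 + 10 + 2*11)) = (-3*0²)*(-67 + 19/(5 + 10 + 22)) = (-3*0)*(-67 + 19/37) = 0*(-67 + (1/37)*19) = 0*(-67 + 19/37) = 0*(-2460/37) = 0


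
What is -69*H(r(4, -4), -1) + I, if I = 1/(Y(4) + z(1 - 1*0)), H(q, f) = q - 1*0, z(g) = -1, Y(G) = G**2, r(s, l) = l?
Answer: 4141/15 ≈ 276.07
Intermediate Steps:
H(q, f) = q (H(q, f) = q + 0 = q)
I = 1/15 (I = 1/(4**2 - 1) = 1/(16 - 1) = 1/15 ≈ 0.066667)
-69*H(r(4, -4), -1) + I = -69*(-4) + 1/15 = 276 + 1/15 = 4141/15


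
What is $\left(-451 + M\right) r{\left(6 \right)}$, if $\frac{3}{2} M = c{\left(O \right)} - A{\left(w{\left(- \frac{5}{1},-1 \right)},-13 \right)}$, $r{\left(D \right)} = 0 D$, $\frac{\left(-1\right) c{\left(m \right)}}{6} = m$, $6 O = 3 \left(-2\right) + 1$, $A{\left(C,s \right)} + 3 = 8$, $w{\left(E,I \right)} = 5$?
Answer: $0$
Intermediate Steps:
$A{\left(C,s \right)} = 5$ ($A{\left(C,s \right)} = -3 + 8 = 5$)
$O = - \frac{5}{6}$ ($O = \frac{3 \left(-2\right) + 1}{6} = \frac{-6 + 1}{6} = \frac{1}{6} \left(-5\right) = - \frac{5}{6} \approx -0.83333$)
$c{\left(m \right)} = - 6 m$
$r{\left(D \right)} = 0$
$M = 0$ ($M = \frac{2 \left(\left(-6\right) \left(- \frac{5}{6}\right) - 5\right)}{3} = \frac{2 \left(5 - 5\right)}{3} = \frac{2}{3} \cdot 0 = 0$)
$\left(-451 + M\right) r{\left(6 \right)} = \left(-451 + 0\right) 0 = \left(-451\right) 0 = 0$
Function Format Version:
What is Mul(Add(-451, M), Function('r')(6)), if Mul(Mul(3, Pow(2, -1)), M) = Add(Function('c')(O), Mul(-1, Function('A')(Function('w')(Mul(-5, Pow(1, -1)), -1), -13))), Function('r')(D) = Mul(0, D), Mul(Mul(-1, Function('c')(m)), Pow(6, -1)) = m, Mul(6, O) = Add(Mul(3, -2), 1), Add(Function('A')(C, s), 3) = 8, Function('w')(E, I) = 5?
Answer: 0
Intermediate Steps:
Function('A')(C, s) = 5 (Function('A')(C, s) = Add(-3, 8) = 5)
O = Rational(-5, 6) (O = Mul(Rational(1, 6), Add(Mul(3, -2), 1)) = Mul(Rational(1, 6), Add(-6, 1)) = Mul(Rational(1, 6), -5) = Rational(-5, 6) ≈ -0.83333)
Function('c')(m) = Mul(-6, m)
Function('r')(D) = 0
M = 0 (M = Mul(Rational(2, 3), Add(Mul(-6, Rational(-5, 6)), Mul(-1, 5))) = Mul(Rational(2, 3), Add(5, -5)) = Mul(Rational(2, 3), 0) = 0)
Mul(Add(-451, M), Function('r')(6)) = Mul(Add(-451, 0), 0) = Mul(-451, 0) = 0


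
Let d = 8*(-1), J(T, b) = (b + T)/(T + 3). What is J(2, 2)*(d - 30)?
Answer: -152/5 ≈ -30.400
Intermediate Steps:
J(T, b) = (T + b)/(3 + T)
d = -8
J(2, 2)*(d - 30) = ((2 + 2)/(3 + 2))*(-8 - 30) = (4/5)*(-38) = -152/5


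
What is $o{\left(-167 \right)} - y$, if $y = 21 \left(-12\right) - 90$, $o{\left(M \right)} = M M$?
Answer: $28231$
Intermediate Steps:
$o{\left(M \right)} = M^{2}$
$y = -342$ ($y = -252 - 90 = -342$)
$o{\left(-167 \right)} - y = \left(-167\right)^{2} - -342 = 27889 + 342 = 28231$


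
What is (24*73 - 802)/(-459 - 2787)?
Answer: -475/1623 ≈ -0.29267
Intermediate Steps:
(24*73 - 802)/(-459 - 2787) = (1752 - 802)/(-3246) = 950*(-1/3246) = -475/1623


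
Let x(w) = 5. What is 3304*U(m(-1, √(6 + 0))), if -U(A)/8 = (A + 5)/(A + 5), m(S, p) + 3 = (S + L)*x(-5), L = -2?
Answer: -26432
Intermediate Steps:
m(S, p) = -13 + 5*S (m(S, p) = -3 + (S - 2)*5 = -3 + (-2 + S)*5 = -3 + (-10 + 5*S) = -13 + 5*S)
U(A) = -8 (U(A) = -8*(A + 5)/(A + 5) = -8*(5 + A)/(5 + A) = -8*1 = -8)
3304*U(m(-1, √(6 + 0))) = 3304*(-8) = -26432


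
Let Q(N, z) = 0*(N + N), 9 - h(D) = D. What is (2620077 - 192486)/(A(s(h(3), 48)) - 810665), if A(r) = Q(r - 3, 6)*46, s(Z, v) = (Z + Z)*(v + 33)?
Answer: -2427591/810665 ≈ -2.9946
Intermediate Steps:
h(D) = 9 - D
Q(N, z) = 0 (Q(N, z) = 0*(2*N) = 0)
s(Z, v) = 2*Z*(33 + v) (s(Z, v) = (2*Z)*(33 + v) = 2*Z*(33 + v))
A(r) = 0 (A(r) = 0*46 = 0)
(2620077 - 192486)/(A(s(h(3), 48)) - 810665) = (2620077 - 192486)/(0 - 810665) = 2427591/(-810665) = 2427591*(-1/810665) = -2427591/810665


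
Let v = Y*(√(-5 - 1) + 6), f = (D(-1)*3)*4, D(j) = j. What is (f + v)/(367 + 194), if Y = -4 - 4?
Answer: -20/187 - 8*I*√6/561 ≈ -0.10695 - 0.03493*I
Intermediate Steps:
Y = -8
f = -12 (f = -1*3*4 = -3*4 = -12)
v = -48 - 8*I*√6 (v = -8*(√(-5 - 1) + 6) = -8*(√(-6) + 6) = -8*(I*√6 + 6) = -8*(6 + I*√6) = -48 - 8*I*√6 ≈ -48.0 - 19.596*I)
(f + v)/(367 + 194) = (-12 + (-48 - 8*I*√6))/(367 + 194) = (-60 - 8*I*√6)/561 = (-60 - 8*I*√6)*(1/561) = -20/187 - 8*I*√6/561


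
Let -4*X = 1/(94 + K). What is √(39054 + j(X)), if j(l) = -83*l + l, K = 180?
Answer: 11*√24231601/274 ≈ 197.62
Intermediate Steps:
X = -1/1096 (X = -1/(4*(94 + 180)) = -¼/274 = -¼*1/274 = -1/1096 ≈ -0.00091241)
j(l) = -82*l
√(39054 + j(X)) = √(39054 - 82*(-1/1096)) = √(39054 + 41/548) = √(21401633/548) = 11*√24231601/274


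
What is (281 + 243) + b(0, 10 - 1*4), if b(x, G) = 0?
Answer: 524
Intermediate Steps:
(281 + 243) + b(0, 10 - 1*4) = (281 + 243) + 0 = 524 + 0 = 524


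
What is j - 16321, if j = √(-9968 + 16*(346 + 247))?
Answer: -16321 + 4*I*√30 ≈ -16321.0 + 21.909*I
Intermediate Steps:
j = 4*I*√30 (j = √(-9968 + 16*593) = √(-9968 + 9488) = √(-480) = 4*I*√30 ≈ 21.909*I)
j - 16321 = 4*I*√30 - 16321 = -16321 + 4*I*√30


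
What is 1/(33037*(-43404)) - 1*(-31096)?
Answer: 44589734431007/1433937948 ≈ 31096.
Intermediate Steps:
1/(33037*(-43404)) - 1*(-31096) = (1/33037)*(-1/43404) + 31096 = -1/1433937948 + 31096 = 44589734431007/1433937948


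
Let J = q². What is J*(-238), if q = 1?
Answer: -238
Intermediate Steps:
J = 1 (J = 1² = 1)
J*(-238) = 1*(-238) = -238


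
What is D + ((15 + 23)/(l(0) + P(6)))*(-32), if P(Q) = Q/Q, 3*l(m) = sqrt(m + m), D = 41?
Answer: -1175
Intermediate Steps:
l(m) = sqrt(2)*sqrt(m)/3 (l(m) = sqrt(m + m)/3 = sqrt(2*m)/3 = (sqrt(2)*sqrt(m))/3 = sqrt(2)*sqrt(m)/3)
P(Q) = 1
D + ((15 + 23)/(l(0) + P(6)))*(-32) = 41 + ((15 + 23)/(sqrt(2)*sqrt(0)/3 + 1))*(-32) = 41 + (38/((1/3)*sqrt(2)*0 + 1))*(-32) = 41 + (38/(0 + 1))*(-32) = 41 + (38/1)*(-32) = 41 + (38*1)*(-32) = 41 + 38*(-32) = 41 - 1216 = -1175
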